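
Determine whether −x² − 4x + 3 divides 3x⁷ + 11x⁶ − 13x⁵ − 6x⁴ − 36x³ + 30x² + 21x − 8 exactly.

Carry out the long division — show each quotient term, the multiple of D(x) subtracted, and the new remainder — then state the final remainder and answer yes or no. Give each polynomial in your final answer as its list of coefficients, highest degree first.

R = [9, 1], so D(x) is not a factor of P(x). no

Step 1: lead(3x⁷ + 11x⁶ − 13x⁵ − 6x⁴ − 36x³ + 30x² + 21x − 8) ÷ lead(D) = 3x⁷ ÷ −x² = −3x⁵. Subtract (−3x⁵)·D = 3x⁷ + 12x⁶ − 9x⁵. Remainder: −x⁶ − 4x⁵ − 6x⁴ − 36x³ + 30x² + 21x − 8.
Step 2: lead(−x⁶ − 4x⁵ − 6x⁴ − 36x³ + 30x² + 21x − 8) ÷ lead(D) = −x⁶ ÷ −x² = x⁴. Subtract (x⁴)·D = −x⁶ − 4x⁵ + 3x⁴. Remainder: −9x⁴ − 36x³ + 30x² + 21x − 8.
Step 3: lead(−9x⁴ − 36x³ + 30x² + 21x − 8) ÷ lead(D) = −9x⁴ ÷ −x² = 9x². Subtract (9x²)·D = −9x⁴ − 36x³ + 27x². Remainder: 3x² + 21x − 8.
Step 4: lead(3x² + 21x − 8) ÷ lead(D) = 3x² ÷ −x² = −3. Subtract (−3)·D = 3x² + 12x − 9. Remainder: 9x + 1.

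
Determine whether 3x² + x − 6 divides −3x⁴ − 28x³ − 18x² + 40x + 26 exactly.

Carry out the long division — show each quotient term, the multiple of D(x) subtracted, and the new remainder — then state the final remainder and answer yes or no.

Step 1: lead(−3x⁴ − 28x³ − 18x² + 40x + 26) ÷ lead(D) = −3x⁴ ÷ 3x² = −x². Subtract (−x²)·D = −3x⁴ − x³ + 6x². Remainder: −27x³ − 24x² + 40x + 26.
Step 2: lead(−27x³ − 24x² + 40x + 26) ÷ lead(D) = −27x³ ÷ 3x² = −9x. Subtract (−9x)·D = −27x³ − 9x² + 54x. Remainder: −15x² − 14x + 26.
Step 3: lead(−15x² − 14x + 26) ÷ lead(D) = −15x² ÷ 3x² = −5. Subtract (−5)·D = −15x² − 5x + 30. Remainder: −9x − 4.

R(x) = −9x − 4, so D(x) is not a factor of P(x). no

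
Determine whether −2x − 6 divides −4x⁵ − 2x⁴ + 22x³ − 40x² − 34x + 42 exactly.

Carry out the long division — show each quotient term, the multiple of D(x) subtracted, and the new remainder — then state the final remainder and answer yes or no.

Step 1: lead(−4x⁵ − 2x⁴ + 22x³ − 40x² − 34x + 42) ÷ lead(D) = −4x⁵ ÷ −2x = 2x⁴. Subtract (2x⁴)·D = −4x⁵ − 12x⁴. Remainder: 10x⁴ + 22x³ − 40x² − 34x + 42.
Step 2: lead(10x⁴ + 22x³ − 40x² − 34x + 42) ÷ lead(D) = 10x⁴ ÷ −2x = −5x³. Subtract (−5x³)·D = 10x⁴ + 30x³. Remainder: −8x³ − 40x² − 34x + 42.
Step 3: lead(−8x³ − 40x² − 34x + 42) ÷ lead(D) = −8x³ ÷ −2x = 4x². Subtract (4x²)·D = −8x³ − 24x². Remainder: −16x² − 34x + 42.
Step 4: lead(−16x² − 34x + 42) ÷ lead(D) = −16x² ÷ −2x = 8x. Subtract (8x)·D = −16x² − 48x. Remainder: 14x + 42.
Step 5: lead(14x + 42) ÷ lead(D) = 14x ÷ −2x = −7. Subtract (−7)·D = 14x + 42. Remainder: 0.

R(x) = 0, so D(x) is a factor of P(x). yes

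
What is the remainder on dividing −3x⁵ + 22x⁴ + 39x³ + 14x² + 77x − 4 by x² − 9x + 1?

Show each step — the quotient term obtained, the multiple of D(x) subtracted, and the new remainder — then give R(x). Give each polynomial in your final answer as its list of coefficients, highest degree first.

Step 1: lead(−3x⁵ + 22x⁴ + 39x³ + 14x² + 77x − 4) ÷ lead(D) = −3x⁵ ÷ x² = −3x³. Subtract (−3x³)·D = −3x⁵ + 27x⁴ − 3x³. Remainder: −5x⁴ + 42x³ + 14x² + 77x − 4.
Step 2: lead(−5x⁴ + 42x³ + 14x² + 77x − 4) ÷ lead(D) = −5x⁴ ÷ x² = −5x². Subtract (−5x²)·D = −5x⁴ + 45x³ − 5x². Remainder: −3x³ + 19x² + 77x − 4.
Step 3: lead(−3x³ + 19x² + 77x − 4) ÷ lead(D) = −3x³ ÷ x² = −3x. Subtract (−3x)·D = −3x³ + 27x² − 3x. Remainder: −8x² + 80x − 4.
Step 4: lead(−8x² + 80x − 4) ÷ lead(D) = −8x² ÷ x² = −8. Subtract (−8)·D = −8x² + 72x − 8. Remainder: 8x + 4.

R = [8, 4]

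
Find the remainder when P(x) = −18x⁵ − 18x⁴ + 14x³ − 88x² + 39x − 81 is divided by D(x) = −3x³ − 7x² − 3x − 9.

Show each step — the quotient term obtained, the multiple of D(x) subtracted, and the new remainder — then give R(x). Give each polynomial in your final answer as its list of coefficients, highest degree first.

R = [-2, -9, -9]

Step 1: lead(−18x⁵ − 18x⁴ + 14x³ − 88x² + 39x − 81) ÷ lead(D) = −18x⁵ ÷ −3x³ = 6x². Subtract (6x²)·D = −18x⁵ − 42x⁴ − 18x³ − 54x². Remainder: 24x⁴ + 32x³ − 34x² + 39x − 81.
Step 2: lead(24x⁴ + 32x³ − 34x² + 39x − 81) ÷ lead(D) = 24x⁴ ÷ −3x³ = −8x. Subtract (−8x)·D = 24x⁴ + 56x³ + 24x² + 72x. Remainder: −24x³ − 58x² − 33x − 81.
Step 3: lead(−24x³ − 58x² − 33x − 81) ÷ lead(D) = −24x³ ÷ −3x³ = 8. Subtract (8)·D = −24x³ − 56x² − 24x − 72. Remainder: −2x² − 9x − 9.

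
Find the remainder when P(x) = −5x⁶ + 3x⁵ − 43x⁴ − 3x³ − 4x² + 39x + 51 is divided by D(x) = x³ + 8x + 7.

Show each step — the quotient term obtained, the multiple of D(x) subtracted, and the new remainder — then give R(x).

R(x) = −x² − 4x − 5

Step 1: lead(−5x⁶ + 3x⁵ − 43x⁴ − 3x³ − 4x² + 39x + 51) ÷ lead(D) = −5x⁶ ÷ x³ = −5x³. Subtract (−5x³)·D = −5x⁶ − 40x⁴ − 35x³. Remainder: 3x⁵ − 3x⁴ + 32x³ − 4x² + 39x + 51.
Step 2: lead(3x⁵ − 3x⁴ + 32x³ − 4x² + 39x + 51) ÷ lead(D) = 3x⁵ ÷ x³ = 3x². Subtract (3x²)·D = 3x⁵ + 24x³ + 21x². Remainder: −3x⁴ + 8x³ − 25x² + 39x + 51.
Step 3: lead(−3x⁴ + 8x³ − 25x² + 39x + 51) ÷ lead(D) = −3x⁴ ÷ x³ = −3x. Subtract (−3x)·D = −3x⁴ − 24x² − 21x. Remainder: 8x³ − x² + 60x + 51.
Step 4: lead(8x³ − x² + 60x + 51) ÷ lead(D) = 8x³ ÷ x³ = 8. Subtract (8)·D = 8x³ + 64x + 56. Remainder: −x² − 4x − 5.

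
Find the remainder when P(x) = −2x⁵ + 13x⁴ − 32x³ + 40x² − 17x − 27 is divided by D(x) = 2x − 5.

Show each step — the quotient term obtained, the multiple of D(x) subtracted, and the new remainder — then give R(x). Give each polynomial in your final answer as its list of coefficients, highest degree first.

R = [-7]

Step 1: lead(−2x⁵ + 13x⁴ − 32x³ + 40x² − 17x − 27) ÷ lead(D) = −2x⁵ ÷ 2x = −x⁴. Subtract (−x⁴)·D = −2x⁵ + 5x⁴. Remainder: 8x⁴ − 32x³ + 40x² − 17x − 27.
Step 2: lead(8x⁴ − 32x³ + 40x² − 17x − 27) ÷ lead(D) = 8x⁴ ÷ 2x = 4x³. Subtract (4x³)·D = 8x⁴ − 20x³. Remainder: −12x³ + 40x² − 17x − 27.
Step 3: lead(−12x³ + 40x² − 17x − 27) ÷ lead(D) = −12x³ ÷ 2x = −6x². Subtract (−6x²)·D = −12x³ + 30x². Remainder: 10x² − 17x − 27.
Step 4: lead(10x² − 17x − 27) ÷ lead(D) = 10x² ÷ 2x = 5x. Subtract (5x)·D = 10x² − 25x. Remainder: 8x − 27.
Step 5: lead(8x − 27) ÷ lead(D) = 8x ÷ 2x = 4. Subtract (4)·D = 8x − 20. Remainder: −7.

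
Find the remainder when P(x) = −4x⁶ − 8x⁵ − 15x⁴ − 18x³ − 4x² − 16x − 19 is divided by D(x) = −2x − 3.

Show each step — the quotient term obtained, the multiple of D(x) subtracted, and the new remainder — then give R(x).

Step 1: lead(−4x⁶ − 8x⁵ − 15x⁴ − 18x³ − 4x² − 16x − 19) ÷ lead(D) = −4x⁶ ÷ −2x = 2x⁵. Subtract (2x⁵)·D = −4x⁶ − 6x⁵. Remainder: −2x⁵ − 15x⁴ − 18x³ − 4x² − 16x − 19.
Step 2: lead(−2x⁵ − 15x⁴ − 18x³ − 4x² − 16x − 19) ÷ lead(D) = −2x⁵ ÷ −2x = x⁴. Subtract (x⁴)·D = −2x⁵ − 3x⁴. Remainder: −12x⁴ − 18x³ − 4x² − 16x − 19.
Step 3: lead(−12x⁴ − 18x³ − 4x² − 16x − 19) ÷ lead(D) = −12x⁴ ÷ −2x = 6x³. Subtract (6x³)·D = −12x⁴ − 18x³. Remainder: −4x² − 16x − 19.
Step 4: lead(−4x² − 16x − 19) ÷ lead(D) = −4x² ÷ −2x = 2x. Subtract (2x)·D = −4x² − 6x. Remainder: −10x − 19.
Step 5: lead(−10x − 19) ÷ lead(D) = −10x ÷ −2x = 5. Subtract (5)·D = −10x − 15. Remainder: −4.

R(x) = −4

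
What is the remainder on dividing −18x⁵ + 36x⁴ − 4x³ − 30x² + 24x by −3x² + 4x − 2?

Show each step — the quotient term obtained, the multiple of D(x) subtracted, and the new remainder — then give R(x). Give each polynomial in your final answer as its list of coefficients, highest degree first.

Step 1: lead(−18x⁵ + 36x⁴ − 4x³ − 30x² + 24x) ÷ lead(D) = −18x⁵ ÷ −3x² = 6x³. Subtract (6x³)·D = −18x⁵ + 24x⁴ − 12x³. Remainder: 12x⁴ + 8x³ − 30x² + 24x.
Step 2: lead(12x⁴ + 8x³ − 30x² + 24x) ÷ lead(D) = 12x⁴ ÷ −3x² = −4x². Subtract (−4x²)·D = 12x⁴ − 16x³ + 8x². Remainder: 24x³ − 38x² + 24x.
Step 3: lead(24x³ − 38x² + 24x) ÷ lead(D) = 24x³ ÷ −3x² = −8x. Subtract (−8x)·D = 24x³ − 32x² + 16x. Remainder: −6x² + 8x.
Step 4: lead(−6x² + 8x) ÷ lead(D) = −6x² ÷ −3x² = 2. Subtract (2)·D = −6x² + 8x − 4. Remainder: 4.

R = [4]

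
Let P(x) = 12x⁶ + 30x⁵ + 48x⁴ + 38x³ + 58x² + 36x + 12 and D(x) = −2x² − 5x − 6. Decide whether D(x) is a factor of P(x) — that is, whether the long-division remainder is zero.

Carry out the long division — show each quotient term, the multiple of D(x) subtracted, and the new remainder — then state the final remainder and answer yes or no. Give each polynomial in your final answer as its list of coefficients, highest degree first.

R = [7, 6], so D(x) is not a factor of P(x). no

Step 1: lead(12x⁶ + 30x⁵ + 48x⁴ + 38x³ + 58x² + 36x + 12) ÷ lead(D) = 12x⁶ ÷ −2x² = −6x⁴. Subtract (−6x⁴)·D = 12x⁶ + 30x⁵ + 36x⁴. Remainder: 12x⁴ + 38x³ + 58x² + 36x + 12.
Step 2: lead(12x⁴ + 38x³ + 58x² + 36x + 12) ÷ lead(D) = 12x⁴ ÷ −2x² = −6x². Subtract (−6x²)·D = 12x⁴ + 30x³ + 36x². Remainder: 8x³ + 22x² + 36x + 12.
Step 3: lead(8x³ + 22x² + 36x + 12) ÷ lead(D) = 8x³ ÷ −2x² = −4x. Subtract (−4x)·D = 8x³ + 20x² + 24x. Remainder: 2x² + 12x + 12.
Step 4: lead(2x² + 12x + 12) ÷ lead(D) = 2x² ÷ −2x² = −1. Subtract (−1)·D = 2x² + 5x + 6. Remainder: 7x + 6.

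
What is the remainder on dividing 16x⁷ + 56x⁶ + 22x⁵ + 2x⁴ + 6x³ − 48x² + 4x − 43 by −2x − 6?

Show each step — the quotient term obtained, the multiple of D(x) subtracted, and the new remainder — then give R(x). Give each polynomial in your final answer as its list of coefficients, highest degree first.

R = [-1]

Step 1: lead(16x⁷ + 56x⁶ + 22x⁵ + 2x⁴ + 6x³ − 48x² + 4x − 43) ÷ lead(D) = 16x⁷ ÷ −2x = −8x⁶. Subtract (−8x⁶)·D = 16x⁷ + 48x⁶. Remainder: 8x⁶ + 22x⁵ + 2x⁴ + 6x³ − 48x² + 4x − 43.
Step 2: lead(8x⁶ + 22x⁵ + 2x⁴ + 6x³ − 48x² + 4x − 43) ÷ lead(D) = 8x⁶ ÷ −2x = −4x⁵. Subtract (−4x⁵)·D = 8x⁶ + 24x⁵. Remainder: −2x⁵ + 2x⁴ + 6x³ − 48x² + 4x − 43.
Step 3: lead(−2x⁵ + 2x⁴ + 6x³ − 48x² + 4x − 43) ÷ lead(D) = −2x⁵ ÷ −2x = x⁴. Subtract (x⁴)·D = −2x⁵ − 6x⁴. Remainder: 8x⁴ + 6x³ − 48x² + 4x − 43.
Step 4: lead(8x⁴ + 6x³ − 48x² + 4x − 43) ÷ lead(D) = 8x⁴ ÷ −2x = −4x³. Subtract (−4x³)·D = 8x⁴ + 24x³. Remainder: −18x³ − 48x² + 4x − 43.
Step 5: lead(−18x³ − 48x² + 4x − 43) ÷ lead(D) = −18x³ ÷ −2x = 9x². Subtract (9x²)·D = −18x³ − 54x². Remainder: 6x² + 4x − 43.
Step 6: lead(6x² + 4x − 43) ÷ lead(D) = 6x² ÷ −2x = −3x. Subtract (−3x)·D = 6x² + 18x. Remainder: −14x − 43.
Step 7: lead(−14x − 43) ÷ lead(D) = −14x ÷ −2x = 7. Subtract (7)·D = −14x − 42. Remainder: −1.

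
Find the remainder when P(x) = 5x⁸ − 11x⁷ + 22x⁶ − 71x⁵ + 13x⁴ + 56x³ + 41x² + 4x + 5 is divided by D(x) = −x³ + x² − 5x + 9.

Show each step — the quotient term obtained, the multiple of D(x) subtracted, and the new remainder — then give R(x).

R(x) = −4

Step 1: lead(5x⁸ − 11x⁷ + 22x⁶ − 71x⁵ + 13x⁴ + 56x³ + 41x² + 4x + 5) ÷ lead(D) = 5x⁸ ÷ −x³ = −5x⁵. Subtract (−5x⁵)·D = 5x⁸ − 5x⁷ + 25x⁶ − 45x⁵. Remainder: −6x⁷ − 3x⁶ − 26x⁵ + 13x⁴ + 56x³ + 41x² + 4x + 5.
Step 2: lead(−6x⁷ − 3x⁶ − 26x⁵ + 13x⁴ + 56x³ + 41x² + 4x + 5) ÷ lead(D) = −6x⁷ ÷ −x³ = 6x⁴. Subtract (6x⁴)·D = −6x⁷ + 6x⁶ − 30x⁵ + 54x⁴. Remainder: −9x⁶ + 4x⁵ − 41x⁴ + 56x³ + 41x² + 4x + 5.
Step 3: lead(−9x⁶ + 4x⁵ − 41x⁴ + 56x³ + 41x² + 4x + 5) ÷ lead(D) = −9x⁶ ÷ −x³ = 9x³. Subtract (9x³)·D = −9x⁶ + 9x⁵ − 45x⁴ + 81x³. Remainder: −5x⁵ + 4x⁴ − 25x³ + 41x² + 4x + 5.
Step 4: lead(−5x⁵ + 4x⁴ − 25x³ + 41x² + 4x + 5) ÷ lead(D) = −5x⁵ ÷ −x³ = 5x². Subtract (5x²)·D = −5x⁵ + 5x⁴ − 25x³ + 45x². Remainder: −x⁴ − 4x² + 4x + 5.
Step 5: lead(−x⁴ − 4x² + 4x + 5) ÷ lead(D) = −x⁴ ÷ −x³ = x. Subtract (x)·D = −x⁴ + x³ − 5x² + 9x. Remainder: −x³ + x² − 5x + 5.
Step 6: lead(−x³ + x² − 5x + 5) ÷ lead(D) = −x³ ÷ −x³ = 1. Subtract (1)·D = −x³ + x² − 5x + 9. Remainder: −4.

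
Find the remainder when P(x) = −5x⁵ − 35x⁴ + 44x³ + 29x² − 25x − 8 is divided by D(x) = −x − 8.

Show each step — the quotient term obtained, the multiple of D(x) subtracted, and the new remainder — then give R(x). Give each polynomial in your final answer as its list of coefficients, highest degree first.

R = [0]

Step 1: lead(−5x⁵ − 35x⁴ + 44x³ + 29x² − 25x − 8) ÷ lead(D) = −5x⁵ ÷ −x = 5x⁴. Subtract (5x⁴)·D = −5x⁵ − 40x⁴. Remainder: 5x⁴ + 44x³ + 29x² − 25x − 8.
Step 2: lead(5x⁴ + 44x³ + 29x² − 25x − 8) ÷ lead(D) = 5x⁴ ÷ −x = −5x³. Subtract (−5x³)·D = 5x⁴ + 40x³. Remainder: 4x³ + 29x² − 25x − 8.
Step 3: lead(4x³ + 29x² − 25x − 8) ÷ lead(D) = 4x³ ÷ −x = −4x². Subtract (−4x²)·D = 4x³ + 32x². Remainder: −3x² − 25x − 8.
Step 4: lead(−3x² − 25x − 8) ÷ lead(D) = −3x² ÷ −x = 3x. Subtract (3x)·D = −3x² − 24x. Remainder: −x − 8.
Step 5: lead(−x − 8) ÷ lead(D) = −x ÷ −x = 1. Subtract (1)·D = −x − 8. Remainder: 0.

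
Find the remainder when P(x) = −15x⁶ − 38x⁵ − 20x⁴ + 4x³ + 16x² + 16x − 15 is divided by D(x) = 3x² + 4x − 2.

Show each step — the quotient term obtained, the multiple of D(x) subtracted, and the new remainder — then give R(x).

Step 1: lead(−15x⁶ − 38x⁵ − 20x⁴ + 4x³ + 16x² + 16x − 15) ÷ lead(D) = −15x⁶ ÷ 3x² = −5x⁴. Subtract (−5x⁴)·D = −15x⁶ − 20x⁵ + 10x⁴. Remainder: −18x⁵ − 30x⁴ + 4x³ + 16x² + 16x − 15.
Step 2: lead(−18x⁵ − 30x⁴ + 4x³ + 16x² + 16x − 15) ÷ lead(D) = −18x⁵ ÷ 3x² = −6x³. Subtract (−6x³)·D = −18x⁵ − 24x⁴ + 12x³. Remainder: −6x⁴ − 8x³ + 16x² + 16x − 15.
Step 3: lead(−6x⁴ − 8x³ + 16x² + 16x − 15) ÷ lead(D) = −6x⁴ ÷ 3x² = −2x². Subtract (−2x²)·D = −6x⁴ − 8x³ + 4x². Remainder: 12x² + 16x − 15.
Step 4: lead(12x² + 16x − 15) ÷ lead(D) = 12x² ÷ 3x² = 4. Subtract (4)·D = 12x² + 16x − 8. Remainder: −7.

R(x) = −7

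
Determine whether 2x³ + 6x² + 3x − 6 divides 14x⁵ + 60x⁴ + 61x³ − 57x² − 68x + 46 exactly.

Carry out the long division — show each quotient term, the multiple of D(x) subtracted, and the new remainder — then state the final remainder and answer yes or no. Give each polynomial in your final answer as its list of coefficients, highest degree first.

R = [7, 4], so D(x) is not a factor of P(x). no

Step 1: lead(14x⁵ + 60x⁴ + 61x³ − 57x² − 68x + 46) ÷ lead(D) = 14x⁵ ÷ 2x³ = 7x². Subtract (7x²)·D = 14x⁵ + 42x⁴ + 21x³ − 42x². Remainder: 18x⁴ + 40x³ − 15x² − 68x + 46.
Step 2: lead(18x⁴ + 40x³ − 15x² − 68x + 46) ÷ lead(D) = 18x⁴ ÷ 2x³ = 9x. Subtract (9x)·D = 18x⁴ + 54x³ + 27x² − 54x. Remainder: −14x³ − 42x² − 14x + 46.
Step 3: lead(−14x³ − 42x² − 14x + 46) ÷ lead(D) = −14x³ ÷ 2x³ = −7. Subtract (−7)·D = −14x³ − 42x² − 21x + 42. Remainder: 7x + 4.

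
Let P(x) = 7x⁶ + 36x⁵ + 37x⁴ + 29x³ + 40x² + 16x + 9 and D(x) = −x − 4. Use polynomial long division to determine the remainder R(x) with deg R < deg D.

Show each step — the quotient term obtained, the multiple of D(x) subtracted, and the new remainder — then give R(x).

R(x) = 9

Step 1: lead(7x⁶ + 36x⁵ + 37x⁴ + 29x³ + 40x² + 16x + 9) ÷ lead(D) = 7x⁶ ÷ −x = −7x⁵. Subtract (−7x⁵)·D = 7x⁶ + 28x⁵. Remainder: 8x⁵ + 37x⁴ + 29x³ + 40x² + 16x + 9.
Step 2: lead(8x⁵ + 37x⁴ + 29x³ + 40x² + 16x + 9) ÷ lead(D) = 8x⁵ ÷ −x = −8x⁴. Subtract (−8x⁴)·D = 8x⁵ + 32x⁴. Remainder: 5x⁴ + 29x³ + 40x² + 16x + 9.
Step 3: lead(5x⁴ + 29x³ + 40x² + 16x + 9) ÷ lead(D) = 5x⁴ ÷ −x = −5x³. Subtract (−5x³)·D = 5x⁴ + 20x³. Remainder: 9x³ + 40x² + 16x + 9.
Step 4: lead(9x³ + 40x² + 16x + 9) ÷ lead(D) = 9x³ ÷ −x = −9x². Subtract (−9x²)·D = 9x³ + 36x². Remainder: 4x² + 16x + 9.
Step 5: lead(4x² + 16x + 9) ÷ lead(D) = 4x² ÷ −x = −4x. Subtract (−4x)·D = 4x² + 16x. Remainder: 9.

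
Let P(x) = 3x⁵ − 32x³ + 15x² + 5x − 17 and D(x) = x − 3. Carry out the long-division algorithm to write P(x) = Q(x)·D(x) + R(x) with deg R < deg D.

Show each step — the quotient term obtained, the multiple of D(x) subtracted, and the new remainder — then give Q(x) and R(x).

Step 1: lead(3x⁵ − 32x³ + 15x² + 5x − 17) ÷ lead(D) = 3x⁵ ÷ x = 3x⁴. Subtract (3x⁴)·D = 3x⁵ − 9x⁴. Remainder: 9x⁴ − 32x³ + 15x² + 5x − 17.
Step 2: lead(9x⁴ − 32x³ + 15x² + 5x − 17) ÷ lead(D) = 9x⁴ ÷ x = 9x³. Subtract (9x³)·D = 9x⁴ − 27x³. Remainder: −5x³ + 15x² + 5x − 17.
Step 3: lead(−5x³ + 15x² + 5x − 17) ÷ lead(D) = −5x³ ÷ x = −5x². Subtract (−5x²)·D = −5x³ + 15x². Remainder: 5x − 17.
Step 4: lead(5x − 17) ÷ lead(D) = 5x ÷ x = 5. Subtract (5)·D = 5x − 15. Remainder: −2.

Q(x) = 3x⁴ + 9x³ − 5x² + 5; R(x) = −2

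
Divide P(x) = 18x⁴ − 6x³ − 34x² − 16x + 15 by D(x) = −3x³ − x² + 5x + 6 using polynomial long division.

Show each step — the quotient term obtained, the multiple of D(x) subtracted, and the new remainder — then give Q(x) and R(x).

Step 1: lead(18x⁴ − 6x³ − 34x² − 16x + 15) ÷ lead(D) = 18x⁴ ÷ −3x³ = −6x. Subtract (−6x)·D = 18x⁴ + 6x³ − 30x² − 36x. Remainder: −12x³ − 4x² + 20x + 15.
Step 2: lead(−12x³ − 4x² + 20x + 15) ÷ lead(D) = −12x³ ÷ −3x³ = 4. Subtract (4)·D = −12x³ − 4x² + 20x + 24. Remainder: −9.

Q(x) = −6x + 4; R(x) = −9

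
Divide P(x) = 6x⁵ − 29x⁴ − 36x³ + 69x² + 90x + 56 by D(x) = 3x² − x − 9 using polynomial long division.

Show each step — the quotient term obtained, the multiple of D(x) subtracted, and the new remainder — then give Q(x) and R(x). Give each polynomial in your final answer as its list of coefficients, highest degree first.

Q = [2, -9, -9, -7]; R = [2, -7]

Step 1: lead(6x⁵ − 29x⁴ − 36x³ + 69x² + 90x + 56) ÷ lead(D) = 6x⁵ ÷ 3x² = 2x³. Subtract (2x³)·D = 6x⁵ − 2x⁴ − 18x³. Remainder: −27x⁴ − 18x³ + 69x² + 90x + 56.
Step 2: lead(−27x⁴ − 18x³ + 69x² + 90x + 56) ÷ lead(D) = −27x⁴ ÷ 3x² = −9x². Subtract (−9x²)·D = −27x⁴ + 9x³ + 81x². Remainder: −27x³ − 12x² + 90x + 56.
Step 3: lead(−27x³ − 12x² + 90x + 56) ÷ lead(D) = −27x³ ÷ 3x² = −9x. Subtract (−9x)·D = −27x³ + 9x² + 81x. Remainder: −21x² + 9x + 56.
Step 4: lead(−21x² + 9x + 56) ÷ lead(D) = −21x² ÷ 3x² = −7. Subtract (−7)·D = −21x² + 7x + 63. Remainder: 2x − 7.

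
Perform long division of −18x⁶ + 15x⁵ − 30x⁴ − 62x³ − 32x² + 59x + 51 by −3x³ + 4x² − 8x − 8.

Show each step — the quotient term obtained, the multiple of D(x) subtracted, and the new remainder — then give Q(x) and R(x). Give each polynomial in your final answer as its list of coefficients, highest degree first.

Step 1: lead(−18x⁶ + 15x⁵ − 30x⁴ − 62x³ − 32x² + 59x + 51) ÷ lead(D) = −18x⁶ ÷ −3x³ = 6x³. Subtract (6x³)·D = −18x⁶ + 24x⁵ − 48x⁴ − 48x³. Remainder: −9x⁵ + 18x⁴ − 14x³ − 32x² + 59x + 51.
Step 2: lead(−9x⁵ + 18x⁴ − 14x³ − 32x² + 59x + 51) ÷ lead(D) = −9x⁵ ÷ −3x³ = 3x². Subtract (3x²)·D = −9x⁵ + 12x⁴ − 24x³ − 24x². Remainder: 6x⁴ + 10x³ − 8x² + 59x + 51.
Step 3: lead(6x⁴ + 10x³ − 8x² + 59x + 51) ÷ lead(D) = 6x⁴ ÷ −3x³ = −2x. Subtract (−2x)·D = 6x⁴ − 8x³ + 16x² + 16x. Remainder: 18x³ − 24x² + 43x + 51.
Step 4: lead(18x³ − 24x² + 43x + 51) ÷ lead(D) = 18x³ ÷ −3x³ = −6. Subtract (−6)·D = 18x³ − 24x² + 48x + 48. Remainder: −5x + 3.

Q = [6, 3, -2, -6]; R = [-5, 3]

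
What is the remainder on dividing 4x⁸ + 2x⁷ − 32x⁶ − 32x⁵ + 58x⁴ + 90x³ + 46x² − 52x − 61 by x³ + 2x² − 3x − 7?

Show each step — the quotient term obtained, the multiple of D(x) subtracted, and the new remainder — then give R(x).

Step 1: lead(4x⁸ + 2x⁷ − 32x⁶ − 32x⁵ + 58x⁴ + 90x³ + 46x² − 52x − 61) ÷ lead(D) = 4x⁸ ÷ x³ = 4x⁵. Subtract (4x⁵)·D = 4x⁸ + 8x⁷ − 12x⁶ − 28x⁵. Remainder: −6x⁷ − 20x⁶ − 4x⁵ + 58x⁴ + 90x³ + 46x² − 52x − 61.
Step 2: lead(−6x⁷ − 20x⁶ − 4x⁵ + 58x⁴ + 90x³ + 46x² − 52x − 61) ÷ lead(D) = −6x⁷ ÷ x³ = −6x⁴. Subtract (−6x⁴)·D = −6x⁷ − 12x⁶ + 18x⁵ + 42x⁴. Remainder: −8x⁶ − 22x⁵ + 16x⁴ + 90x³ + 46x² − 52x − 61.
Step 3: lead(−8x⁶ − 22x⁵ + 16x⁴ + 90x³ + 46x² − 52x − 61) ÷ lead(D) = −8x⁶ ÷ x³ = −8x³. Subtract (−8x³)·D = −8x⁶ − 16x⁵ + 24x⁴ + 56x³. Remainder: −6x⁵ − 8x⁴ + 34x³ + 46x² − 52x − 61.
Step 4: lead(−6x⁵ − 8x⁴ + 34x³ + 46x² − 52x − 61) ÷ lead(D) = −6x⁵ ÷ x³ = −6x². Subtract (−6x²)·D = −6x⁵ − 12x⁴ + 18x³ + 42x². Remainder: 4x⁴ + 16x³ + 4x² − 52x − 61.
Step 5: lead(4x⁴ + 16x³ + 4x² − 52x − 61) ÷ lead(D) = 4x⁴ ÷ x³ = 4x. Subtract (4x)·D = 4x⁴ + 8x³ − 12x² − 28x. Remainder: 8x³ + 16x² − 24x − 61.
Step 6: lead(8x³ + 16x² − 24x − 61) ÷ lead(D) = 8x³ ÷ x³ = 8. Subtract (8)·D = 8x³ + 16x² − 24x − 56. Remainder: −5.

R(x) = −5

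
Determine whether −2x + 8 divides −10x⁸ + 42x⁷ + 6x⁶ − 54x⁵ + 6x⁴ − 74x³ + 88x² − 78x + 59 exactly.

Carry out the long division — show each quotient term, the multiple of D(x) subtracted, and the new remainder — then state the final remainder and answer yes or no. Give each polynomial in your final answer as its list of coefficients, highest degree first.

R = [3], so D(x) is not a factor of P(x). no

Step 1: lead(−10x⁸ + 42x⁷ + 6x⁶ − 54x⁵ + 6x⁴ − 74x³ + 88x² − 78x + 59) ÷ lead(D) = −10x⁸ ÷ −2x = 5x⁷. Subtract (5x⁷)·D = −10x⁸ + 40x⁷. Remainder: 2x⁷ + 6x⁶ − 54x⁵ + 6x⁴ − 74x³ + 88x² − 78x + 59.
Step 2: lead(2x⁷ + 6x⁶ − 54x⁵ + 6x⁴ − 74x³ + 88x² − 78x + 59) ÷ lead(D) = 2x⁷ ÷ −2x = −x⁶. Subtract (−x⁶)·D = 2x⁷ − 8x⁶. Remainder: 14x⁶ − 54x⁵ + 6x⁴ − 74x³ + 88x² − 78x + 59.
Step 3: lead(14x⁶ − 54x⁵ + 6x⁴ − 74x³ + 88x² − 78x + 59) ÷ lead(D) = 14x⁶ ÷ −2x = −7x⁵. Subtract (−7x⁵)·D = 14x⁶ − 56x⁵. Remainder: 2x⁵ + 6x⁴ − 74x³ + 88x² − 78x + 59.
Step 4: lead(2x⁵ + 6x⁴ − 74x³ + 88x² − 78x + 59) ÷ lead(D) = 2x⁵ ÷ −2x = −x⁴. Subtract (−x⁴)·D = 2x⁵ − 8x⁴. Remainder: 14x⁴ − 74x³ + 88x² − 78x + 59.
Step 5: lead(14x⁴ − 74x³ + 88x² − 78x + 59) ÷ lead(D) = 14x⁴ ÷ −2x = −7x³. Subtract (−7x³)·D = 14x⁴ − 56x³. Remainder: −18x³ + 88x² − 78x + 59.
Step 6: lead(−18x³ + 88x² − 78x + 59) ÷ lead(D) = −18x³ ÷ −2x = 9x². Subtract (9x²)·D = −18x³ + 72x². Remainder: 16x² − 78x + 59.
Step 7: lead(16x² − 78x + 59) ÷ lead(D) = 16x² ÷ −2x = −8x. Subtract (−8x)·D = 16x² − 64x. Remainder: −14x + 59.
Step 8: lead(−14x + 59) ÷ lead(D) = −14x ÷ −2x = 7. Subtract (7)·D = −14x + 56. Remainder: 3.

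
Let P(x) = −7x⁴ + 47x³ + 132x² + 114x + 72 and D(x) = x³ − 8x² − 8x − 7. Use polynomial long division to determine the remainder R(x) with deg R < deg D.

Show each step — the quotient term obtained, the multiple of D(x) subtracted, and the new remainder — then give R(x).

R(x) = 4x² − 7x + 9

Step 1: lead(−7x⁴ + 47x³ + 132x² + 114x + 72) ÷ lead(D) = −7x⁴ ÷ x³ = −7x. Subtract (−7x)·D = −7x⁴ + 56x³ + 56x² + 49x. Remainder: −9x³ + 76x² + 65x + 72.
Step 2: lead(−9x³ + 76x² + 65x + 72) ÷ lead(D) = −9x³ ÷ x³ = −9. Subtract (−9)·D = −9x³ + 72x² + 72x + 63. Remainder: 4x² − 7x + 9.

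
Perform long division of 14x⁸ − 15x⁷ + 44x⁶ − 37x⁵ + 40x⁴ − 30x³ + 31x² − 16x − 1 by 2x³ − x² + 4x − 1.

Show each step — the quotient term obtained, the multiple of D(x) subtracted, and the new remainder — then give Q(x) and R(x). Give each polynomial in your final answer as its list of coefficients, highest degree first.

Step 1: lead(14x⁸ − 15x⁷ + 44x⁶ − 37x⁵ + 40x⁴ − 30x³ + 31x² − 16x − 1) ÷ lead(D) = 14x⁸ ÷ 2x³ = 7x⁵. Subtract (7x⁵)·D = 14x⁸ − 7x⁷ + 28x⁶ − 7x⁵. Remainder: −8x⁷ + 16x⁶ − 30x⁵ + 40x⁴ − 30x³ + 31x² − 16x − 1.
Step 2: lead(−8x⁷ + 16x⁶ − 30x⁵ + 40x⁴ − 30x³ + 31x² − 16x − 1) ÷ lead(D) = −8x⁷ ÷ 2x³ = −4x⁴. Subtract (−4x⁴)·D = −8x⁷ + 4x⁶ − 16x⁵ + 4x⁴. Remainder: 12x⁶ − 14x⁵ + 36x⁴ − 30x³ + 31x² − 16x − 1.
Step 3: lead(12x⁶ − 14x⁵ + 36x⁴ − 30x³ + 31x² − 16x − 1) ÷ lead(D) = 12x⁶ ÷ 2x³ = 6x³. Subtract (6x³)·D = 12x⁶ − 6x⁵ + 24x⁴ − 6x³. Remainder: −8x⁵ + 12x⁴ − 24x³ + 31x² − 16x − 1.
Step 4: lead(−8x⁵ + 12x⁴ − 24x³ + 31x² − 16x − 1) ÷ lead(D) = −8x⁵ ÷ 2x³ = −4x². Subtract (−4x²)·D = −8x⁵ + 4x⁴ − 16x³ + 4x². Remainder: 8x⁴ − 8x³ + 27x² − 16x − 1.
Step 5: lead(8x⁴ − 8x³ + 27x² − 16x − 1) ÷ lead(D) = 8x⁴ ÷ 2x³ = 4x. Subtract (4x)·D = 8x⁴ − 4x³ + 16x² − 4x. Remainder: −4x³ + 11x² − 12x − 1.
Step 6: lead(−4x³ + 11x² − 12x − 1) ÷ lead(D) = −4x³ ÷ 2x³ = −2. Subtract (−2)·D = −4x³ + 2x² − 8x + 2. Remainder: 9x² − 4x − 3.

Q = [7, -4, 6, -4, 4, -2]; R = [9, -4, -3]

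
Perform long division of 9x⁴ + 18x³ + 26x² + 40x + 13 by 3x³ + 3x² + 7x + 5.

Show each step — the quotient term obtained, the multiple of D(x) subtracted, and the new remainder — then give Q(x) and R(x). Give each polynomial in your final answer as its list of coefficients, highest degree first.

Q = [3, 3]; R = [-4, 4, -2]

Step 1: lead(9x⁴ + 18x³ + 26x² + 40x + 13) ÷ lead(D) = 9x⁴ ÷ 3x³ = 3x. Subtract (3x)·D = 9x⁴ + 9x³ + 21x² + 15x. Remainder: 9x³ + 5x² + 25x + 13.
Step 2: lead(9x³ + 5x² + 25x + 13) ÷ lead(D) = 9x³ ÷ 3x³ = 3. Subtract (3)·D = 9x³ + 9x² + 21x + 15. Remainder: −4x² + 4x − 2.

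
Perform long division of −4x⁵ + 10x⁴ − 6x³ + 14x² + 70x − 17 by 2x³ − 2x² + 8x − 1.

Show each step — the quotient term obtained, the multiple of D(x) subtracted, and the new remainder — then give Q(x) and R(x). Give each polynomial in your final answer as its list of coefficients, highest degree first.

Q = [-2, 3, 8]; R = [4, 9, -9]

Step 1: lead(−4x⁵ + 10x⁴ − 6x³ + 14x² + 70x − 17) ÷ lead(D) = −4x⁵ ÷ 2x³ = −2x². Subtract (−2x²)·D = −4x⁵ + 4x⁴ − 16x³ + 2x². Remainder: 6x⁴ + 10x³ + 12x² + 70x − 17.
Step 2: lead(6x⁴ + 10x³ + 12x² + 70x − 17) ÷ lead(D) = 6x⁴ ÷ 2x³ = 3x. Subtract (3x)·D = 6x⁴ − 6x³ + 24x² − 3x. Remainder: 16x³ − 12x² + 73x − 17.
Step 3: lead(16x³ − 12x² + 73x − 17) ÷ lead(D) = 16x³ ÷ 2x³ = 8. Subtract (8)·D = 16x³ − 16x² + 64x − 8. Remainder: 4x² + 9x − 9.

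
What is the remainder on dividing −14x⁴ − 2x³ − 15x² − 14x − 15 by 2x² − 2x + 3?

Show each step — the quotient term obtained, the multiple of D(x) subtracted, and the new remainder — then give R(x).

R(x) = 0

Step 1: lead(−14x⁴ − 2x³ − 15x² − 14x − 15) ÷ lead(D) = −14x⁴ ÷ 2x² = −7x². Subtract (−7x²)·D = −14x⁴ + 14x³ − 21x². Remainder: −16x³ + 6x² − 14x − 15.
Step 2: lead(−16x³ + 6x² − 14x − 15) ÷ lead(D) = −16x³ ÷ 2x² = −8x. Subtract (−8x)·D = −16x³ + 16x² − 24x. Remainder: −10x² + 10x − 15.
Step 3: lead(−10x² + 10x − 15) ÷ lead(D) = −10x² ÷ 2x² = −5. Subtract (−5)·D = −10x² + 10x − 15. Remainder: 0.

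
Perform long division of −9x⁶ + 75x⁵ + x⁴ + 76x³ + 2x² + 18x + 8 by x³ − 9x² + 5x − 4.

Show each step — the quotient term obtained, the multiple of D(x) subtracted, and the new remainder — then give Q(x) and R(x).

Q(x) = −9x³ − 6x² − 8x − 2; R(x) = −4x

Step 1: lead(−9x⁶ + 75x⁵ + x⁴ + 76x³ + 2x² + 18x + 8) ÷ lead(D) = −9x⁶ ÷ x³ = −9x³. Subtract (−9x³)·D = −9x⁶ + 81x⁵ − 45x⁴ + 36x³. Remainder: −6x⁵ + 46x⁴ + 40x³ + 2x² + 18x + 8.
Step 2: lead(−6x⁵ + 46x⁴ + 40x³ + 2x² + 18x + 8) ÷ lead(D) = −6x⁵ ÷ x³ = −6x². Subtract (−6x²)·D = −6x⁵ + 54x⁴ − 30x³ + 24x². Remainder: −8x⁴ + 70x³ − 22x² + 18x + 8.
Step 3: lead(−8x⁴ + 70x³ − 22x² + 18x + 8) ÷ lead(D) = −8x⁴ ÷ x³ = −8x. Subtract (−8x)·D = −8x⁴ + 72x³ − 40x² + 32x. Remainder: −2x³ + 18x² − 14x + 8.
Step 4: lead(−2x³ + 18x² − 14x + 8) ÷ lead(D) = −2x³ ÷ x³ = −2. Subtract (−2)·D = −2x³ + 18x² − 10x + 8. Remainder: −4x.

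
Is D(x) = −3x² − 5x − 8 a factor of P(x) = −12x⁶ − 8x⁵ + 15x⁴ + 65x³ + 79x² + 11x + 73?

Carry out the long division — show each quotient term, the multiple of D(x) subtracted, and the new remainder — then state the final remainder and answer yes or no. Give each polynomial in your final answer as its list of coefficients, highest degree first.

R = [-2, 1], so D(x) is not a factor of P(x). no

Step 1: lead(−12x⁶ − 8x⁵ + 15x⁴ + 65x³ + 79x² + 11x + 73) ÷ lead(D) = −12x⁶ ÷ −3x² = 4x⁴. Subtract (4x⁴)·D = −12x⁶ − 20x⁵ − 32x⁴. Remainder: 12x⁵ + 47x⁴ + 65x³ + 79x² + 11x + 73.
Step 2: lead(12x⁵ + 47x⁴ + 65x³ + 79x² + 11x + 73) ÷ lead(D) = 12x⁵ ÷ −3x² = −4x³. Subtract (−4x³)·D = 12x⁵ + 20x⁴ + 32x³. Remainder: 27x⁴ + 33x³ + 79x² + 11x + 73.
Step 3: lead(27x⁴ + 33x³ + 79x² + 11x + 73) ÷ lead(D) = 27x⁴ ÷ −3x² = −9x². Subtract (−9x²)·D = 27x⁴ + 45x³ + 72x². Remainder: −12x³ + 7x² + 11x + 73.
Step 4: lead(−12x³ + 7x² + 11x + 73) ÷ lead(D) = −12x³ ÷ −3x² = 4x. Subtract (4x)·D = −12x³ − 20x² − 32x. Remainder: 27x² + 43x + 73.
Step 5: lead(27x² + 43x + 73) ÷ lead(D) = 27x² ÷ −3x² = −9. Subtract (−9)·D = 27x² + 45x + 72. Remainder: −2x + 1.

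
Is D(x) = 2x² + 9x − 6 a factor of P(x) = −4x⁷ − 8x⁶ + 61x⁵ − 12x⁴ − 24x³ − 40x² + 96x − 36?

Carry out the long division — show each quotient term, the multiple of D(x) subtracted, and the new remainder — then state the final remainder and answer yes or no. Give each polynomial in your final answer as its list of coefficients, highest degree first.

Step 1: lead(−4x⁷ − 8x⁶ + 61x⁵ − 12x⁴ − 24x³ − 40x² + 96x − 36) ÷ lead(D) = −4x⁷ ÷ 2x² = −2x⁵. Subtract (−2x⁵)·D = −4x⁷ − 18x⁶ + 12x⁵. Remainder: 10x⁶ + 49x⁵ − 12x⁴ − 24x³ − 40x² + 96x − 36.
Step 2: lead(10x⁶ + 49x⁵ − 12x⁴ − 24x³ − 40x² + 96x − 36) ÷ lead(D) = 10x⁶ ÷ 2x² = 5x⁴. Subtract (5x⁴)·D = 10x⁶ + 45x⁵ − 30x⁴. Remainder: 4x⁵ + 18x⁴ − 24x³ − 40x² + 96x − 36.
Step 3: lead(4x⁵ + 18x⁴ − 24x³ − 40x² + 96x − 36) ÷ lead(D) = 4x⁵ ÷ 2x² = 2x³. Subtract (2x³)·D = 4x⁵ + 18x⁴ − 12x³. Remainder: −12x³ − 40x² + 96x − 36.
Step 4: lead(−12x³ − 40x² + 96x − 36) ÷ lead(D) = −12x³ ÷ 2x² = −6x. Subtract (−6x)·D = −12x³ − 54x² + 36x. Remainder: 14x² + 60x − 36.
Step 5: lead(14x² + 60x − 36) ÷ lead(D) = 14x² ÷ 2x² = 7. Subtract (7)·D = 14x² + 63x − 42. Remainder: −3x + 6.

R = [-3, 6], so D(x) is not a factor of P(x). no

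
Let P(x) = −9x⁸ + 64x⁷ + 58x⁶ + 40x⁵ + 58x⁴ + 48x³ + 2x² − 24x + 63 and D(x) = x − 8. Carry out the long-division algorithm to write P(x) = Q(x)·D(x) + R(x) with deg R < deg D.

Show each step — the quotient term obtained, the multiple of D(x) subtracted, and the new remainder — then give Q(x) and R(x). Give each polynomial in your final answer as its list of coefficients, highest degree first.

Step 1: lead(−9x⁸ + 64x⁷ + 58x⁶ + 40x⁵ + 58x⁴ + 48x³ + 2x² − 24x + 63) ÷ lead(D) = −9x⁸ ÷ x = −9x⁷. Subtract (−9x⁷)·D = −9x⁸ + 72x⁷. Remainder: −8x⁷ + 58x⁶ + 40x⁵ + 58x⁴ + 48x³ + 2x² − 24x + 63.
Step 2: lead(−8x⁷ + 58x⁶ + 40x⁵ + 58x⁴ + 48x³ + 2x² − 24x + 63) ÷ lead(D) = −8x⁷ ÷ x = −8x⁶. Subtract (−8x⁶)·D = −8x⁷ + 64x⁶. Remainder: −6x⁶ + 40x⁵ + 58x⁴ + 48x³ + 2x² − 24x + 63.
Step 3: lead(−6x⁶ + 40x⁵ + 58x⁴ + 48x³ + 2x² − 24x + 63) ÷ lead(D) = −6x⁶ ÷ x = −6x⁵. Subtract (−6x⁵)·D = −6x⁶ + 48x⁵. Remainder: −8x⁵ + 58x⁴ + 48x³ + 2x² − 24x + 63.
Step 4: lead(−8x⁵ + 58x⁴ + 48x³ + 2x² − 24x + 63) ÷ lead(D) = −8x⁵ ÷ x = −8x⁴. Subtract (−8x⁴)·D = −8x⁵ + 64x⁴. Remainder: −6x⁴ + 48x³ + 2x² − 24x + 63.
Step 5: lead(−6x⁴ + 48x³ + 2x² − 24x + 63) ÷ lead(D) = −6x⁴ ÷ x = −6x³. Subtract (−6x³)·D = −6x⁴ + 48x³. Remainder: 2x² − 24x + 63.
Step 6: lead(2x² − 24x + 63) ÷ lead(D) = 2x² ÷ x = 2x. Subtract (2x)·D = 2x² − 16x. Remainder: −8x + 63.
Step 7: lead(−8x + 63) ÷ lead(D) = −8x ÷ x = −8. Subtract (−8)·D = −8x + 64. Remainder: −1.

Q = [-9, -8, -6, -8, -6, 0, 2, -8]; R = [-1]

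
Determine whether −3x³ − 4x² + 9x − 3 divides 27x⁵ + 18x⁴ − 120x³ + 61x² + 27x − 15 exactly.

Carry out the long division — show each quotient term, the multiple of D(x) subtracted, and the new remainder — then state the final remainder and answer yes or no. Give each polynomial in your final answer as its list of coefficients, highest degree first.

Step 1: lead(27x⁵ + 18x⁴ − 120x³ + 61x² + 27x − 15) ÷ lead(D) = 27x⁵ ÷ −3x³ = −9x². Subtract (−9x²)·D = 27x⁵ + 36x⁴ − 81x³ + 27x². Remainder: −18x⁴ − 39x³ + 34x² + 27x − 15.
Step 2: lead(−18x⁴ − 39x³ + 34x² + 27x − 15) ÷ lead(D) = −18x⁴ ÷ −3x³ = 6x. Subtract (6x)·D = −18x⁴ − 24x³ + 54x² − 18x. Remainder: −15x³ − 20x² + 45x − 15.
Step 3: lead(−15x³ − 20x² + 45x − 15) ÷ lead(D) = −15x³ ÷ −3x³ = 5. Subtract (5)·D = −15x³ − 20x² + 45x − 15. Remainder: 0.

R = [0], so D(x) is a factor of P(x). yes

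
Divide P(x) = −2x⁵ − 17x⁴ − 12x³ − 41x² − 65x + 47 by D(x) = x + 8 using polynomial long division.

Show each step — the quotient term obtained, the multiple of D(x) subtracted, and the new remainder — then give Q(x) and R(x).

Q(x) = −2x⁴ − x³ − 4x² − 9x + 7; R(x) = −9

Step 1: lead(−2x⁵ − 17x⁴ − 12x³ − 41x² − 65x + 47) ÷ lead(D) = −2x⁵ ÷ x = −2x⁴. Subtract (−2x⁴)·D = −2x⁵ − 16x⁴. Remainder: −x⁴ − 12x³ − 41x² − 65x + 47.
Step 2: lead(−x⁴ − 12x³ − 41x² − 65x + 47) ÷ lead(D) = −x⁴ ÷ x = −x³. Subtract (−x³)·D = −x⁴ − 8x³. Remainder: −4x³ − 41x² − 65x + 47.
Step 3: lead(−4x³ − 41x² − 65x + 47) ÷ lead(D) = −4x³ ÷ x = −4x². Subtract (−4x²)·D = −4x³ − 32x². Remainder: −9x² − 65x + 47.
Step 4: lead(−9x² − 65x + 47) ÷ lead(D) = −9x² ÷ x = −9x. Subtract (−9x)·D = −9x² − 72x. Remainder: 7x + 47.
Step 5: lead(7x + 47) ÷ lead(D) = 7x ÷ x = 7. Subtract (7)·D = 7x + 56. Remainder: −9.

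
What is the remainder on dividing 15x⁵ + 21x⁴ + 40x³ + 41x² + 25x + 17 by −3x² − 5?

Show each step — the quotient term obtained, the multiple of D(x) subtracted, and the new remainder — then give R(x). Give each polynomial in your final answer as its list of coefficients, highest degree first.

Step 1: lead(15x⁵ + 21x⁴ + 40x³ + 41x² + 25x + 17) ÷ lead(D) = 15x⁵ ÷ −3x² = −5x³. Subtract (−5x³)·D = 15x⁵ + 25x³. Remainder: 21x⁴ + 15x³ + 41x² + 25x + 17.
Step 2: lead(21x⁴ + 15x³ + 41x² + 25x + 17) ÷ lead(D) = 21x⁴ ÷ −3x² = −7x². Subtract (−7x²)·D = 21x⁴ + 35x². Remainder: 15x³ + 6x² + 25x + 17.
Step 3: lead(15x³ + 6x² + 25x + 17) ÷ lead(D) = 15x³ ÷ −3x² = −5x. Subtract (−5x)·D = 15x³ + 25x. Remainder: 6x² + 17.
Step 4: lead(6x² + 17) ÷ lead(D) = 6x² ÷ −3x² = −2. Subtract (−2)·D = 6x² + 10. Remainder: 7.

R = [7]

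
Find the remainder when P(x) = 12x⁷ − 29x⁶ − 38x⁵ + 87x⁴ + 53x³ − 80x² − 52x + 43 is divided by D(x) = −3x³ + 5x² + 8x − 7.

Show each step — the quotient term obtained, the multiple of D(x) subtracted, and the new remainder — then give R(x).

Step 1: lead(12x⁷ − 29x⁶ − 38x⁵ + 87x⁴ + 53x³ − 80x² − 52x + 43) ÷ lead(D) = 12x⁷ ÷ −3x³ = −4x⁴. Subtract (−4x⁴)·D = 12x⁷ − 20x⁶ − 32x⁵ + 28x⁴. Remainder: −9x⁶ − 6x⁵ + 59x⁴ + 53x³ − 80x² − 52x + 43.
Step 2: lead(−9x⁶ − 6x⁵ + 59x⁴ + 53x³ − 80x² − 52x + 43) ÷ lead(D) = −9x⁶ ÷ −3x³ = 3x³. Subtract (3x³)·D = −9x⁶ + 15x⁵ + 24x⁴ − 21x³. Remainder: −21x⁵ + 35x⁴ + 74x³ − 80x² − 52x + 43.
Step 3: lead(−21x⁵ + 35x⁴ + 74x³ − 80x² − 52x + 43) ÷ lead(D) = −21x⁵ ÷ −3x³ = 7x². Subtract (7x²)·D = −21x⁵ + 35x⁴ + 56x³ − 49x². Remainder: 18x³ − 31x² − 52x + 43.
Step 4: lead(18x³ − 31x² − 52x + 43) ÷ lead(D) = 18x³ ÷ −3x³ = −6. Subtract (−6)·D = 18x³ − 30x² − 48x + 42. Remainder: −x² − 4x + 1.

R(x) = −x² − 4x + 1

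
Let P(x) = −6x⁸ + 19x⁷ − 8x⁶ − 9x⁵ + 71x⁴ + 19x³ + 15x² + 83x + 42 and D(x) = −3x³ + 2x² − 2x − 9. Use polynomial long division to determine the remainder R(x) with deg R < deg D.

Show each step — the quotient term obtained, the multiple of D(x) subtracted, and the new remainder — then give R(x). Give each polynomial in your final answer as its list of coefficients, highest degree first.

Step 1: lead(−6x⁸ + 19x⁷ − 8x⁶ − 9x⁵ + 71x⁴ + 19x³ + 15x² + 83x + 42) ÷ lead(D) = −6x⁸ ÷ −3x³ = 2x⁵. Subtract (2x⁵)·D = −6x⁸ + 4x⁷ − 4x⁶ − 18x⁵. Remainder: 15x⁷ − 4x⁶ + 9x⁵ + 71x⁴ + 19x³ + 15x² + 83x + 42.
Step 2: lead(15x⁷ − 4x⁶ + 9x⁵ + 71x⁴ + 19x³ + 15x² + 83x + 42) ÷ lead(D) = 15x⁷ ÷ −3x³ = −5x⁴. Subtract (−5x⁴)·D = 15x⁷ − 10x⁶ + 10x⁵ + 45x⁴. Remainder: 6x⁶ − x⁵ + 26x⁴ + 19x³ + 15x² + 83x + 42.
Step 3: lead(6x⁶ − x⁵ + 26x⁴ + 19x³ + 15x² + 83x + 42) ÷ lead(D) = 6x⁶ ÷ −3x³ = −2x³. Subtract (−2x³)·D = 6x⁶ − 4x⁵ + 4x⁴ + 18x³. Remainder: 3x⁵ + 22x⁴ + x³ + 15x² + 83x + 42.
Step 4: lead(3x⁵ + 22x⁴ + x³ + 15x² + 83x + 42) ÷ lead(D) = 3x⁵ ÷ −3x³ = −x². Subtract (−x²)·D = 3x⁵ − 2x⁴ + 2x³ + 9x². Remainder: 24x⁴ − x³ + 6x² + 83x + 42.
Step 5: lead(24x⁴ − x³ + 6x² + 83x + 42) ÷ lead(D) = 24x⁴ ÷ −3x³ = −8x. Subtract (−8x)·D = 24x⁴ − 16x³ + 16x² + 72x. Remainder: 15x³ − 10x² + 11x + 42.
Step 6: lead(15x³ − 10x² + 11x + 42) ÷ lead(D) = 15x³ ÷ −3x³ = −5. Subtract (−5)·D = 15x³ − 10x² + 10x + 45. Remainder: x − 3.

R = [1, -3]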